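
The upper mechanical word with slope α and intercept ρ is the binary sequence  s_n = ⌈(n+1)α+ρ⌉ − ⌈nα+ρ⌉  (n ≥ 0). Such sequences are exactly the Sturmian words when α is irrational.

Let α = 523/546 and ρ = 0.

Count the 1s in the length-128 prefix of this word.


#1s = Σ_{n=0}^{127} s_n = Σ_{n=0}^{127} (⌈(n+1)α+ρ⌉ − ⌈nα+ρ⌉)
the sum telescopes: every ⌈nα+ρ⌉ with 0 < n < 128 appears once with + and once with −, leaving ⌈128α+ρ⌉ − ⌈0·α+ρ⌉
128α + ρ = (128·523) / 546 = 66944/546
ρ = 0/546
⌈66944/546⌉ = 123,  ⌈0/546⌉ = 0
#1s = 123 − 0 = 123

123


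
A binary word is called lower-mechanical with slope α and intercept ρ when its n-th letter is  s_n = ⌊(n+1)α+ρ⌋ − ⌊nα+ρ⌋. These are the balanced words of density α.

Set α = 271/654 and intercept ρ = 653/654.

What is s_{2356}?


(n+1)α + ρ = (2357·271 + 653) / 654 = 639400/654
nα + ρ     = (2356·271 + 653) / 654 = 639129/654
⌊639400/654⌋ = 977,  ⌊639129/654⌋ = 977
s_{2356} = 977 − 977 = 0

0


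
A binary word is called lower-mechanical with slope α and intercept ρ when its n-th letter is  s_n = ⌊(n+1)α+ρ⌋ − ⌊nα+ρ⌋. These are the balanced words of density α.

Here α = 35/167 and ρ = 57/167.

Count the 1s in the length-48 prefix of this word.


10

#1s = Σ_{n=0}^{47} s_n = Σ_{n=0}^{47} (⌊(n+1)α+ρ⌋ − ⌊nα+ρ⌋)
the sum telescopes: every ⌊nα+ρ⌋ with 0 < n < 48 appears once with + and once with −, leaving ⌊48α+ρ⌋ − ⌊0·α+ρ⌋
48α + ρ = (48·35 + 57) / 167 = 1737/167
ρ = 57/167
⌊1737/167⌋ = 10,  ⌊57/167⌋ = 0
#1s = 10 − 0 = 10


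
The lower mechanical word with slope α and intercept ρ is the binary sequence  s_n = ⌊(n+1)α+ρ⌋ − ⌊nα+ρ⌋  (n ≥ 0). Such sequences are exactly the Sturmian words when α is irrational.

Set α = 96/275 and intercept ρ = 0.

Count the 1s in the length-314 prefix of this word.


#1s = Σ_{n=0}^{313} s_n = Σ_{n=0}^{313} (⌊(n+1)α+ρ⌋ − ⌊nα+ρ⌋)
the sum telescopes: every ⌊nα+ρ⌋ with 0 < n < 314 appears once with + and once with −, leaving ⌊314α+ρ⌋ − ⌊0·α+ρ⌋
314α + ρ = (314·96) / 275 = 30144/275
ρ = 0/275
⌊30144/275⌋ = 109,  ⌊0/275⌋ = 0
#1s = 109 − 0 = 109

109


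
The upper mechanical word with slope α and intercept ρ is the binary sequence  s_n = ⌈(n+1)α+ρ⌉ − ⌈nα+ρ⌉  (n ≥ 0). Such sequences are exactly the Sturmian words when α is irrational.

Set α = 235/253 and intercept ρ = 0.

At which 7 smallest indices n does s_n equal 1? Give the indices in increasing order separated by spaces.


0 1 2 3 4 5 6

n=0: ⌈235/253⌉−⌈0/253⌉ = 1−0 = 1  ← one
n=1: ⌈470/253⌉−⌈235/253⌉ = 2−1 = 1  ← one
n=2: ⌈705/253⌉−⌈470/253⌉ = 3−2 = 1  ← one
n=3: ⌈940/253⌉−⌈705/253⌉ = 4−3 = 1  ← one
n=4: ⌈1175/253⌉−⌈940/253⌉ = 5−4 = 1  ← one
n=5: ⌈1410/253⌉−⌈1175/253⌉ = 6−5 = 1  ← one
n=6: ⌈1645/253⌉−⌈1410/253⌉ = 7−6 = 1  ← one
positions of the first 7 ones: 0 1 2 3 4 5 6


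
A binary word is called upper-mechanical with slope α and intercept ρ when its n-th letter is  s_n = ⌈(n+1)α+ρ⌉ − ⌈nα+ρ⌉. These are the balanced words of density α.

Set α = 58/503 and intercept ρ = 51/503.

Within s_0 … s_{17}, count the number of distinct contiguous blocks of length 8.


9

t_n = ⌈(n·58+51)/503⌉ for n = 0 … 18:
  n=0…9: ⌈51/503⌉=1 ⌈109/503⌉=1 ⌈167/503⌉=1 ⌈225/503⌉=1 ⌈283/503⌉=1 ⌈341/503⌉=1 ⌈399/503⌉=1 ⌈457/503⌉=1 ⌈515/503⌉=2 ⌈573/503⌉=2
  n=10…18: ⌈631/503⌉=2 ⌈689/503⌉=2 ⌈747/503⌉=2 ⌈805/503⌉=2 ⌈863/503⌉=2 ⌈921/503⌉=2 ⌈979/503⌉=2 ⌈1037/503⌉=3 ⌈1095/503⌉=3
s_n = t_(n+1) − t_n for n = 0 … 17 gives
prefix = 000000010000000010
slide a length-8 window over [0..7] … [10..17] (11 windows); first occurrence of each distinct factor:
  [  0..  7] 00000001
  [  1..  8] 00000010
  [  2..  9] 00000100
  [  3.. 10] 00001000
  [  4.. 11] 00010000
  [  5.. 12] 00100000
  [  6.. 13] 01000000
  [  7.. 14] 10000000
  [  8.. 15] 00000000
  (the other 2 windows repeat one of these)
distinct factors: {00000000, 00000001, 00000010, 00000100, 00001000, 00010000, 00100000, 01000000, 10000000}
count = 9  (Sturmian bound for length 8 is 9)


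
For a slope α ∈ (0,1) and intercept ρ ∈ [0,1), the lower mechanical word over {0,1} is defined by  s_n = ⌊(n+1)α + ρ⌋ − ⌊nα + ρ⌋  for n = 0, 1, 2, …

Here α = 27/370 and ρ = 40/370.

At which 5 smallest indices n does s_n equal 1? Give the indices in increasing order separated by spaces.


12 25 39 53 67

n=0: ⌊67/370⌋−⌊40/370⌋ = 0−0 = 0
n=1: ⌊94/370⌋−⌊67/370⌋ = 0−0 = 0
  …
n=12: ⌊391/370⌋−⌊364/370⌋ = 1−0 = 1  ← one
n=13: ⌊418/370⌋−⌊391/370⌋ = 1−1 = 0
n=14: ⌊445/370⌋−⌊418/370⌋ = 1−1 = 0
  …
n=25: ⌊742/370⌋−⌊715/370⌋ = 2−1 = 1  ← one
n=26: ⌊769/370⌋−⌊742/370⌋ = 2−2 = 0
n=27: ⌊796/370⌋−⌊769/370⌋ = 2−2 = 0
  …
n=39: ⌊1120/370⌋−⌊1093/370⌋ = 3−2 = 1  ← one
n=40: ⌊1147/370⌋−⌊1120/370⌋ = 3−3 = 0
n=41: ⌊1174/370⌋−⌊1147/370⌋ = 3−3 = 0
  …
n=53: ⌊1498/370⌋−⌊1471/370⌋ = 4−3 = 1  ← one
n=54: ⌊1525/370⌋−⌊1498/370⌋ = 4−4 = 0
n=55: ⌊1552/370⌋−⌊1525/370⌋ = 4−4 = 0
  …
n=67: ⌊1876/370⌋−⌊1849/370⌋ = 5−4 = 1  ← one
positions of the first 5 ones: 12 25 39 53 67


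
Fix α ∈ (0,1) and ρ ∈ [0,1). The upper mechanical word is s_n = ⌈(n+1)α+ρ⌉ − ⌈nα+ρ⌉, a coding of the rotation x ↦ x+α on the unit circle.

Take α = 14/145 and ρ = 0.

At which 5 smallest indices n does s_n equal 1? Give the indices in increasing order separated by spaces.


n=0: ⌈14/145⌉−⌈0/145⌉ = 1−0 = 1  ← one
n=1: ⌈28/145⌉−⌈14/145⌉ = 1−1 = 0
n=2: ⌈42/145⌉−⌈28/145⌉ = 1−1 = 0
n=3: ⌈56/145⌉−⌈42/145⌉ = 1−1 = 0
n=4: ⌈70/145⌉−⌈56/145⌉ = 1−1 = 0
n=5: ⌈84/145⌉−⌈70/145⌉ = 1−1 = 0
n=6: ⌈98/145⌉−⌈84/145⌉ = 1−1 = 0
n=7: ⌈112/145⌉−⌈98/145⌉ = 1−1 = 0
n=8: ⌈126/145⌉−⌈112/145⌉ = 1−1 = 0
n=9: ⌈140/145⌉−⌈126/145⌉ = 1−1 = 0
n=10: ⌈154/145⌉−⌈140/145⌉ = 2−1 = 1  ← one
n=11: ⌈168/145⌉−⌈154/145⌉ = 2−2 = 0
n=12: ⌈182/145⌉−⌈168/145⌉ = 2−2 = 0
n=13: ⌈196/145⌉−⌈182/145⌉ = 2−2 = 0
n=14: ⌈210/145⌉−⌈196/145⌉ = 2−2 = 0
n=15: ⌈224/145⌉−⌈210/145⌉ = 2−2 = 0
n=16: ⌈238/145⌉−⌈224/145⌉ = 2−2 = 0
n=17: ⌈252/145⌉−⌈238/145⌉ = 2−2 = 0
n=18: ⌈266/145⌉−⌈252/145⌉ = 2−2 = 0
n=19: ⌈280/145⌉−⌈266/145⌉ = 2−2 = 0
n=20: ⌈294/145⌉−⌈280/145⌉ = 3−2 = 1  ← one
n=21: ⌈308/145⌉−⌈294/145⌉ = 3−3 = 0
n=22: ⌈322/145⌉−⌈308/145⌉ = 3−3 = 0
n=23: ⌈336/145⌉−⌈322/145⌉ = 3−3 = 0
n=24: ⌈350/145⌉−⌈336/145⌉ = 3−3 = 0
n=25: ⌈364/145⌉−⌈350/145⌉ = 3−3 = 0
n=26: ⌈378/145⌉−⌈364/145⌉ = 3−3 = 0
n=27: ⌈392/145⌉−⌈378/145⌉ = 3−3 = 0
n=28: ⌈406/145⌉−⌈392/145⌉ = 3−3 = 0
n=29: ⌈420/145⌉−⌈406/145⌉ = 3−3 = 0
n=30: ⌈434/145⌉−⌈420/145⌉ = 3−3 = 0
n=31: ⌈448/145⌉−⌈434/145⌉ = 4−3 = 1  ← one
n=32: ⌈462/145⌉−⌈448/145⌉ = 4−4 = 0
n=33: ⌈476/145⌉−⌈462/145⌉ = 4−4 = 0
n=34: ⌈490/145⌉−⌈476/145⌉ = 4−4 = 0
n=35: ⌈504/145⌉−⌈490/145⌉ = 4−4 = 0
n=36: ⌈518/145⌉−⌈504/145⌉ = 4−4 = 0
n=37: ⌈532/145⌉−⌈518/145⌉ = 4−4 = 0
n=38: ⌈546/145⌉−⌈532/145⌉ = 4−4 = 0
n=39: ⌈560/145⌉−⌈546/145⌉ = 4−4 = 0
n=40: ⌈574/145⌉−⌈560/145⌉ = 4−4 = 0
n=41: ⌈588/145⌉−⌈574/145⌉ = 5−4 = 1  ← one
positions of the first 5 ones: 0 10 20 31 41

0 10 20 31 41


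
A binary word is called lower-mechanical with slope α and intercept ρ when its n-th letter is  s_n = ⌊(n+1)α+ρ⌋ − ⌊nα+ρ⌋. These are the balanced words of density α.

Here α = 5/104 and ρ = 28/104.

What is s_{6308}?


(n+1)α + ρ = (6309·5 + 28) / 104 = 31573/104
nα + ρ     = (6308·5 + 28) / 104 = 31568/104
⌊31573/104⌋ = 303,  ⌊31568/104⌋ = 303
s_{6308} = 303 − 303 = 0

0


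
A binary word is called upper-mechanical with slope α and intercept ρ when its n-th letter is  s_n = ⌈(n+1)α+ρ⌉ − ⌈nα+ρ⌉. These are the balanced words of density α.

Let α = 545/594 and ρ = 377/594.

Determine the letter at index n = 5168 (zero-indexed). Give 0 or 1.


1

(n+1)α + ρ = (5169·545 + 377) / 594 = 2817482/594
nα + ρ     = (5168·545 + 377) / 594 = 2816937/594
⌈2817482/594⌉ = 4744,  ⌈2816937/594⌉ = 4743
s_{5168} = 4744 − 4743 = 1


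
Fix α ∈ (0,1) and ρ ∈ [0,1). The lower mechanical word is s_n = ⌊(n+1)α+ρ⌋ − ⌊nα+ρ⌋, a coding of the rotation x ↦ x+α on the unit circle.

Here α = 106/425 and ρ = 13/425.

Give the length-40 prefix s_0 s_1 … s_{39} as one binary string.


n=0: ⌊(1·106+13)/425⌋ − ⌊(0·106+13)/425⌋ = ⌊119/425⌋ − ⌊13/425⌋ = 0 − 0 = 0
n=1: ⌊(2·106+13)/425⌋ − ⌊(1·106+13)/425⌋ = ⌊225/425⌋ − ⌊119/425⌋ = 0 − 0 = 0
n=2: ⌊(3·106+13)/425⌋ − ⌊(2·106+13)/425⌋ = ⌊331/425⌋ − ⌊225/425⌋ = 0 − 0 = 0
n=3: ⌊(4·106+13)/425⌋ − ⌊(3·106+13)/425⌋ = ⌊437/425⌋ − ⌊331/425⌋ = 1 − 0 = 1
n=4: ⌊(5·106+13)/425⌋ − ⌊(4·106+13)/425⌋ = ⌊543/425⌋ − ⌊437/425⌋ = 1 − 1 = 0
n=5: ⌊(6·106+13)/425⌋ − ⌊(5·106+13)/425⌋ = ⌊649/425⌋ − ⌊543/425⌋ = 1 − 1 = 0
n=6: ⌊(7·106+13)/425⌋ − ⌊(6·106+13)/425⌋ = ⌊755/425⌋ − ⌊649/425⌋ = 1 − 1 = 0
n=7: ⌊(8·106+13)/425⌋ − ⌊(7·106+13)/425⌋ = ⌊861/425⌋ − ⌊755/425⌋ = 2 − 1 = 1
n=8: ⌊(9·106+13)/425⌋ − ⌊(8·106+13)/425⌋ = ⌊967/425⌋ − ⌊861/425⌋ = 2 − 2 = 0
n=9: ⌊(10·106+13)/425⌋ − ⌊(9·106+13)/425⌋ = ⌊1073/425⌋ − ⌊967/425⌋ = 2 − 2 = 0
n=10: ⌊(11·106+13)/425⌋ − ⌊(10·106+13)/425⌋ = ⌊1179/425⌋ − ⌊1073/425⌋ = 2 − 2 = 0
n=11: ⌊(12·106+13)/425⌋ − ⌊(11·106+13)/425⌋ = ⌊1285/425⌋ − ⌊1179/425⌋ = 3 − 2 = 1
n=12: ⌊(13·106+13)/425⌋ − ⌊(12·106+13)/425⌋ = ⌊1391/425⌋ − ⌊1285/425⌋ = 3 − 3 = 0
n=13: ⌊(14·106+13)/425⌋ − ⌊(13·106+13)/425⌋ = ⌊1497/425⌋ − ⌊1391/425⌋ = 3 − 3 = 0
n=14: ⌊(15·106+13)/425⌋ − ⌊(14·106+13)/425⌋ = ⌊1603/425⌋ − ⌊1497/425⌋ = 3 − 3 = 0
n=15: ⌊(16·106+13)/425⌋ − ⌊(15·106+13)/425⌋ = ⌊1709/425⌋ − ⌊1603/425⌋ = 4 − 3 = 1
n=16: ⌊(17·106+13)/425⌋ − ⌊(16·106+13)/425⌋ = ⌊1815/425⌋ − ⌊1709/425⌋ = 4 − 4 = 0
n=17: ⌊(18·106+13)/425⌋ − ⌊(17·106+13)/425⌋ = ⌊1921/425⌋ − ⌊1815/425⌋ = 4 − 4 = 0
n=18: ⌊(19·106+13)/425⌋ − ⌊(18·106+13)/425⌋ = ⌊2027/425⌋ − ⌊1921/425⌋ = 4 − 4 = 0
n=19: ⌊(20·106+13)/425⌋ − ⌊(19·106+13)/425⌋ = ⌊2133/425⌋ − ⌊2027/425⌋ = 5 − 4 = 1
n=20: ⌊(21·106+13)/425⌋ − ⌊(20·106+13)/425⌋ = ⌊2239/425⌋ − ⌊2133/425⌋ = 5 − 5 = 0
n=21: ⌊(22·106+13)/425⌋ − ⌊(21·106+13)/425⌋ = ⌊2345/425⌋ − ⌊2239/425⌋ = 5 − 5 = 0
n=22: ⌊(23·106+13)/425⌋ − ⌊(22·106+13)/425⌋ = ⌊2451/425⌋ − ⌊2345/425⌋ = 5 − 5 = 0
n=23: ⌊(24·106+13)/425⌋ − ⌊(23·106+13)/425⌋ = ⌊2557/425⌋ − ⌊2451/425⌋ = 6 − 5 = 1
n=24: ⌊(25·106+13)/425⌋ − ⌊(24·106+13)/425⌋ = ⌊2663/425⌋ − ⌊2557/425⌋ = 6 − 6 = 0
n=25: ⌊(26·106+13)/425⌋ − ⌊(25·106+13)/425⌋ = ⌊2769/425⌋ − ⌊2663/425⌋ = 6 − 6 = 0
n=26: ⌊(27·106+13)/425⌋ − ⌊(26·106+13)/425⌋ = ⌊2875/425⌋ − ⌊2769/425⌋ = 6 − 6 = 0
n=27: ⌊(28·106+13)/425⌋ − ⌊(27·106+13)/425⌋ = ⌊2981/425⌋ − ⌊2875/425⌋ = 7 − 6 = 1
n=28: ⌊(29·106+13)/425⌋ − ⌊(28·106+13)/425⌋ = ⌊3087/425⌋ − ⌊2981/425⌋ = 7 − 7 = 0
n=29: ⌊(30·106+13)/425⌋ − ⌊(29·106+13)/425⌋ = ⌊3193/425⌋ − ⌊3087/425⌋ = 7 − 7 = 0
n=30: ⌊(31·106+13)/425⌋ − ⌊(30·106+13)/425⌋ = ⌊3299/425⌋ − ⌊3193/425⌋ = 7 − 7 = 0
n=31: ⌊(32·106+13)/425⌋ − ⌊(31·106+13)/425⌋ = ⌊3405/425⌋ − ⌊3299/425⌋ = 8 − 7 = 1
n=32: ⌊(33·106+13)/425⌋ − ⌊(32·106+13)/425⌋ = ⌊3511/425⌋ − ⌊3405/425⌋ = 8 − 8 = 0
n=33: ⌊(34·106+13)/425⌋ − ⌊(33·106+13)/425⌋ = ⌊3617/425⌋ − ⌊3511/425⌋ = 8 − 8 = 0
n=34: ⌊(35·106+13)/425⌋ − ⌊(34·106+13)/425⌋ = ⌊3723/425⌋ − ⌊3617/425⌋ = 8 − 8 = 0
n=35: ⌊(36·106+13)/425⌋ − ⌊(35·106+13)/425⌋ = ⌊3829/425⌋ − ⌊3723/425⌋ = 9 − 8 = 1
n=36: ⌊(37·106+13)/425⌋ − ⌊(36·106+13)/425⌋ = ⌊3935/425⌋ − ⌊3829/425⌋ = 9 − 9 = 0
n=37: ⌊(38·106+13)/425⌋ − ⌊(37·106+13)/425⌋ = ⌊4041/425⌋ − ⌊3935/425⌋ = 9 − 9 = 0
n=38: ⌊(39·106+13)/425⌋ − ⌊(38·106+13)/425⌋ = ⌊4147/425⌋ − ⌊4041/425⌋ = 9 − 9 = 0
n=39: ⌊(40·106+13)/425⌋ − ⌊(39·106+13)/425⌋ = ⌊4253/425⌋ − ⌊4147/425⌋ = 10 − 9 = 1

0001000100010001000100010001000100010001


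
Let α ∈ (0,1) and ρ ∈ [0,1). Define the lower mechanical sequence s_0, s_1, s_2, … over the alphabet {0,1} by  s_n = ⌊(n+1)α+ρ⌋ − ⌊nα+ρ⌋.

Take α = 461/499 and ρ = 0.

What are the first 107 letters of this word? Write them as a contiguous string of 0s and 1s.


01111111111110111111111111011111111111101111111111110111111111111011111111111101111111111110111111111111101

n=0: ⌊(1·461)/499⌋ − ⌊(0·461)/499⌋ = ⌊461/499⌋ − ⌊0/499⌋ = 0 − 0 = 0
n=1: ⌊(2·461)/499⌋ − ⌊(1·461)/499⌋ = ⌊922/499⌋ − ⌊461/499⌋ = 1 − 0 = 1
n=2: ⌊(3·461)/499⌋ − ⌊(2·461)/499⌋ = ⌊1383/499⌋ − ⌊922/499⌋ = 2 − 1 = 1
n=3: ⌊(4·461)/499⌋ − ⌊(3·461)/499⌋ = ⌊1844/499⌋ − ⌊1383/499⌋ = 3 − 2 = 1
n=4: ⌊(5·461)/499⌋ − ⌊(4·461)/499⌋ = ⌊2305/499⌋ − ⌊1844/499⌋ = 4 − 3 = 1
n=5: ⌊(6·461)/499⌋ − ⌊(5·461)/499⌋ = ⌊2766/499⌋ − ⌊2305/499⌋ = 5 − 4 = 1
n=6: ⌊(7·461)/499⌋ − ⌊(6·461)/499⌋ = ⌊3227/499⌋ − ⌊2766/499⌋ = 6 − 5 = 1
n=7: ⌊(8·461)/499⌋ − ⌊(7·461)/499⌋ = ⌊3688/499⌋ − ⌊3227/499⌋ = 7 − 6 = 1
n=8: ⌊(9·461)/499⌋ − ⌊(8·461)/499⌋ = ⌊4149/499⌋ − ⌊3688/499⌋ = 8 − 7 = 1
n=9: ⌊(10·461)/499⌋ − ⌊(9·461)/499⌋ = ⌊4610/499⌋ − ⌊4149/499⌋ = 9 − 8 = 1
n=10: ⌊(11·461)/499⌋ − ⌊(10·461)/499⌋ = ⌊5071/499⌋ − ⌊4610/499⌋ = 10 − 9 = 1
n=11: ⌊(12·461)/499⌋ − ⌊(11·461)/499⌋ = ⌊5532/499⌋ − ⌊5071/499⌋ = 11 − 10 = 1
n=12: ⌊(13·461)/499⌋ − ⌊(12·461)/499⌋ = ⌊5993/499⌋ − ⌊5532/499⌋ = 12 − 11 = 1
n=13: ⌊(14·461)/499⌋ − ⌊(13·461)/499⌋ = ⌊6454/499⌋ − ⌊5993/499⌋ = 12 − 12 = 0
n=14: ⌊(15·461)/499⌋ − ⌊(14·461)/499⌋ = ⌊6915/499⌋ − ⌊6454/499⌋ = 13 − 12 = 1
n=15: ⌊(16·461)/499⌋ − ⌊(15·461)/499⌋ = ⌊7376/499⌋ − ⌊6915/499⌋ = 14 − 13 = 1
n=16: ⌊(17·461)/499⌋ − ⌊(16·461)/499⌋ = ⌊7837/499⌋ − ⌊7376/499⌋ = 15 − 14 = 1
n=17: ⌊(18·461)/499⌋ − ⌊(17·461)/499⌋ = ⌊8298/499⌋ − ⌊7837/499⌋ = 16 − 15 = 1
n=18: ⌊(19·461)/499⌋ − ⌊(18·461)/499⌋ = ⌊8759/499⌋ − ⌊8298/499⌋ = 17 − 16 = 1
n=19: ⌊(20·461)/499⌋ − ⌊(19·461)/499⌋ = ⌊9220/499⌋ − ⌊8759/499⌋ = 18 − 17 = 1
n=20: ⌊(21·461)/499⌋ − ⌊(20·461)/499⌋ = ⌊9681/499⌋ − ⌊9220/499⌋ = 19 − 18 = 1
n=21: ⌊(22·461)/499⌋ − ⌊(21·461)/499⌋ = ⌊10142/499⌋ − ⌊9681/499⌋ = 20 − 19 = 1
n=22: ⌊(23·461)/499⌋ − ⌊(22·461)/499⌋ = ⌊10603/499⌋ − ⌊10142/499⌋ = 21 − 20 = 1
n=23: ⌊(24·461)/499⌋ − ⌊(23·461)/499⌋ = ⌊11064/499⌋ − ⌊10603/499⌋ = 22 − 21 = 1
n=24: ⌊(25·461)/499⌋ − ⌊(24·461)/499⌋ = ⌊11525/499⌋ − ⌊11064/499⌋ = 23 − 22 = 1
n=25: ⌊(26·461)/499⌋ − ⌊(25·461)/499⌋ = ⌊11986/499⌋ − ⌊11525/499⌋ = 24 − 23 = 1
n=26: ⌊(27·461)/499⌋ − ⌊(26·461)/499⌋ = ⌊12447/499⌋ − ⌊11986/499⌋ = 24 − 24 = 0
n=27: ⌊(28·461)/499⌋ − ⌊(27·461)/499⌋ = ⌊12908/499⌋ − ⌊12447/499⌋ = 25 − 24 = 1
n=28: ⌊(29·461)/499⌋ − ⌊(28·461)/499⌋ = ⌊13369/499⌋ − ⌊12908/499⌋ = 26 − 25 = 1
n=29: ⌊(30·461)/499⌋ − ⌊(29·461)/499⌋ = ⌊13830/499⌋ − ⌊13369/499⌋ = 27 − 26 = 1
n=30: ⌊(31·461)/499⌋ − ⌊(30·461)/499⌋ = ⌊14291/499⌋ − ⌊13830/499⌋ = 28 − 27 = 1
n=31: ⌊(32·461)/499⌋ − ⌊(31·461)/499⌋ = ⌊14752/499⌋ − ⌊14291/499⌋ = 29 − 28 = 1
n=32: ⌊(33·461)/499⌋ − ⌊(32·461)/499⌋ = ⌊15213/499⌋ − ⌊14752/499⌋ = 30 − 29 = 1
n=33: ⌊(34·461)/499⌋ − ⌊(33·461)/499⌋ = ⌊15674/499⌋ − ⌊15213/499⌋ = 31 − 30 = 1
n=34: ⌊(35·461)/499⌋ − ⌊(34·461)/499⌋ = ⌊16135/499⌋ − ⌊15674/499⌋ = 32 − 31 = 1
n=35: ⌊(36·461)/499⌋ − ⌊(35·461)/499⌋ = ⌊16596/499⌋ − ⌊16135/499⌋ = 33 − 32 = 1
n=36: ⌊(37·461)/499⌋ − ⌊(36·461)/499⌋ = ⌊17057/499⌋ − ⌊16596/499⌋ = 34 − 33 = 1
n=37: ⌊(38·461)/499⌋ − ⌊(37·461)/499⌋ = ⌊17518/499⌋ − ⌊17057/499⌋ = 35 − 34 = 1
n=38: ⌊(39·461)/499⌋ − ⌊(38·461)/499⌋ = ⌊17979/499⌋ − ⌊17518/499⌋ = 36 − 35 = 1
n=39: ⌊(40·461)/499⌋ − ⌊(39·461)/499⌋ = ⌊18440/499⌋ − ⌊17979/499⌋ = 36 − 36 = 0
n=40: ⌊(41·461)/499⌋ − ⌊(40·461)/499⌋ = ⌊18901/499⌋ − ⌊18440/499⌋ = 37 − 36 = 1
n=41: ⌊(42·461)/499⌋ − ⌊(41·461)/499⌋ = ⌊19362/499⌋ − ⌊18901/499⌋ = 38 − 37 = 1
n=42: ⌊(43·461)/499⌋ − ⌊(42·461)/499⌋ = ⌊19823/499⌋ − ⌊19362/499⌋ = 39 − 38 = 1
n=43: ⌊(44·461)/499⌋ − ⌊(43·461)/499⌋ = ⌊20284/499⌋ − ⌊19823/499⌋ = 40 − 39 = 1
n=44: ⌊(45·461)/499⌋ − ⌊(44·461)/499⌋ = ⌊20745/499⌋ − ⌊20284/499⌋ = 41 − 40 = 1
n=45: ⌊(46·461)/499⌋ − ⌊(45·461)/499⌋ = ⌊21206/499⌋ − ⌊20745/499⌋ = 42 − 41 = 1
n=46: ⌊(47·461)/499⌋ − ⌊(46·461)/499⌋ = ⌊21667/499⌋ − ⌊21206/499⌋ = 43 − 42 = 1
n=47: ⌊(48·461)/499⌋ − ⌊(47·461)/499⌋ = ⌊22128/499⌋ − ⌊21667/499⌋ = 44 − 43 = 1
n=48: ⌊(49·461)/499⌋ − ⌊(48·461)/499⌋ = ⌊22589/499⌋ − ⌊22128/499⌋ = 45 − 44 = 1
n=49: ⌊(50·461)/499⌋ − ⌊(49·461)/499⌋ = ⌊23050/499⌋ − ⌊22589/499⌋ = 46 − 45 = 1
n=50: ⌊(51·461)/499⌋ − ⌊(50·461)/499⌋ = ⌊23511/499⌋ − ⌊23050/499⌋ = 47 − 46 = 1
n=51: ⌊(52·461)/499⌋ − ⌊(51·461)/499⌋ = ⌊23972/499⌋ − ⌊23511/499⌋ = 48 − 47 = 1
n=52: ⌊(53·461)/499⌋ − ⌊(52·461)/499⌋ = ⌊24433/499⌋ − ⌊23972/499⌋ = 48 − 48 = 0
n=53: ⌊(54·461)/499⌋ − ⌊(53·461)/499⌋ = ⌊24894/499⌋ − ⌊24433/499⌋ = 49 − 48 = 1
n=54: ⌊(55·461)/499⌋ − ⌊(54·461)/499⌋ = ⌊25355/499⌋ − ⌊24894/499⌋ = 50 − 49 = 1
n=55: ⌊(56·461)/499⌋ − ⌊(55·461)/499⌋ = ⌊25816/499⌋ − ⌊25355/499⌋ = 51 − 50 = 1
n=56: ⌊(57·461)/499⌋ − ⌊(56·461)/499⌋ = ⌊26277/499⌋ − ⌊25816/499⌋ = 52 − 51 = 1
n=57: ⌊(58·461)/499⌋ − ⌊(57·461)/499⌋ = ⌊26738/499⌋ − ⌊26277/499⌋ = 53 − 52 = 1
n=58: ⌊(59·461)/499⌋ − ⌊(58·461)/499⌋ = ⌊27199/499⌋ − ⌊26738/499⌋ = 54 − 53 = 1
n=59: ⌊(60·461)/499⌋ − ⌊(59·461)/499⌋ = ⌊27660/499⌋ − ⌊27199/499⌋ = 55 − 54 = 1
n=60: ⌊(61·461)/499⌋ − ⌊(60·461)/499⌋ = ⌊28121/499⌋ − ⌊27660/499⌋ = 56 − 55 = 1
n=61: ⌊(62·461)/499⌋ − ⌊(61·461)/499⌋ = ⌊28582/499⌋ − ⌊28121/499⌋ = 57 − 56 = 1
n=62: ⌊(63·461)/499⌋ − ⌊(62·461)/499⌋ = ⌊29043/499⌋ − ⌊28582/499⌋ = 58 − 57 = 1
n=63: ⌊(64·461)/499⌋ − ⌊(63·461)/499⌋ = ⌊29504/499⌋ − ⌊29043/499⌋ = 59 − 58 = 1
n=64: ⌊(65·461)/499⌋ − ⌊(64·461)/499⌋ = ⌊29965/499⌋ − ⌊29504/499⌋ = 60 − 59 = 1
n=65: ⌊(66·461)/499⌋ − ⌊(65·461)/499⌋ = ⌊30426/499⌋ − ⌊29965/499⌋ = 60 − 60 = 0
n=66: ⌊(67·461)/499⌋ − ⌊(66·461)/499⌋ = ⌊30887/499⌋ − ⌊30426/499⌋ = 61 − 60 = 1
n=67: ⌊(68·461)/499⌋ − ⌊(67·461)/499⌋ = ⌊31348/499⌋ − ⌊30887/499⌋ = 62 − 61 = 1
n=68: ⌊(69·461)/499⌋ − ⌊(68·461)/499⌋ = ⌊31809/499⌋ − ⌊31348/499⌋ = 63 − 62 = 1
n=69: ⌊(70·461)/499⌋ − ⌊(69·461)/499⌋ = ⌊32270/499⌋ − ⌊31809/499⌋ = 64 − 63 = 1
n=70: ⌊(71·461)/499⌋ − ⌊(70·461)/499⌋ = ⌊32731/499⌋ − ⌊32270/499⌋ = 65 − 64 = 1
n=71: ⌊(72·461)/499⌋ − ⌊(71·461)/499⌋ = ⌊33192/499⌋ − ⌊32731/499⌋ = 66 − 65 = 1
n=72: ⌊(73·461)/499⌋ − ⌊(72·461)/499⌋ = ⌊33653/499⌋ − ⌊33192/499⌋ = 67 − 66 = 1
n=73: ⌊(74·461)/499⌋ − ⌊(73·461)/499⌋ = ⌊34114/499⌋ − ⌊33653/499⌋ = 68 − 67 = 1
n=74: ⌊(75·461)/499⌋ − ⌊(74·461)/499⌋ = ⌊34575/499⌋ − ⌊34114/499⌋ = 69 − 68 = 1
n=75: ⌊(76·461)/499⌋ − ⌊(75·461)/499⌋ = ⌊35036/499⌋ − ⌊34575/499⌋ = 70 − 69 = 1
n=76: ⌊(77·461)/499⌋ − ⌊(76·461)/499⌋ = ⌊35497/499⌋ − ⌊35036/499⌋ = 71 − 70 = 1
n=77: ⌊(78·461)/499⌋ − ⌊(77·461)/499⌋ = ⌊35958/499⌋ − ⌊35497/499⌋ = 72 − 71 = 1
n=78: ⌊(79·461)/499⌋ − ⌊(78·461)/499⌋ = ⌊36419/499⌋ − ⌊35958/499⌋ = 72 − 72 = 0
n=79: ⌊(80·461)/499⌋ − ⌊(79·461)/499⌋ = ⌊36880/499⌋ − ⌊36419/499⌋ = 73 − 72 = 1
n=80: ⌊(81·461)/499⌋ − ⌊(80·461)/499⌋ = ⌊37341/499⌋ − ⌊36880/499⌋ = 74 − 73 = 1
n=81: ⌊(82·461)/499⌋ − ⌊(81·461)/499⌋ = ⌊37802/499⌋ − ⌊37341/499⌋ = 75 − 74 = 1
n=82: ⌊(83·461)/499⌋ − ⌊(82·461)/499⌋ = ⌊38263/499⌋ − ⌊37802/499⌋ = 76 − 75 = 1
n=83: ⌊(84·461)/499⌋ − ⌊(83·461)/499⌋ = ⌊38724/499⌋ − ⌊38263/499⌋ = 77 − 76 = 1
n=84: ⌊(85·461)/499⌋ − ⌊(84·461)/499⌋ = ⌊39185/499⌋ − ⌊38724/499⌋ = 78 − 77 = 1
n=85: ⌊(86·461)/499⌋ − ⌊(85·461)/499⌋ = ⌊39646/499⌋ − ⌊39185/499⌋ = 79 − 78 = 1
n=86: ⌊(87·461)/499⌋ − ⌊(86·461)/499⌋ = ⌊40107/499⌋ − ⌊39646/499⌋ = 80 − 79 = 1
n=87: ⌊(88·461)/499⌋ − ⌊(87·461)/499⌋ = ⌊40568/499⌋ − ⌊40107/499⌋ = 81 − 80 = 1
n=88: ⌊(89·461)/499⌋ − ⌊(88·461)/499⌋ = ⌊41029/499⌋ − ⌊40568/499⌋ = 82 − 81 = 1
n=89: ⌊(90·461)/499⌋ − ⌊(89·461)/499⌋ = ⌊41490/499⌋ − ⌊41029/499⌋ = 83 − 82 = 1
n=90: ⌊(91·461)/499⌋ − ⌊(90·461)/499⌋ = ⌊41951/499⌋ − ⌊41490/499⌋ = 84 − 83 = 1
n=91: ⌊(92·461)/499⌋ − ⌊(91·461)/499⌋ = ⌊42412/499⌋ − ⌊41951/499⌋ = 84 − 84 = 0
n=92: ⌊(93·461)/499⌋ − ⌊(92·461)/499⌋ = ⌊42873/499⌋ − ⌊42412/499⌋ = 85 − 84 = 1
n=93: ⌊(94·461)/499⌋ − ⌊(93·461)/499⌋ = ⌊43334/499⌋ − ⌊42873/499⌋ = 86 − 85 = 1
n=94: ⌊(95·461)/499⌋ − ⌊(94·461)/499⌋ = ⌊43795/499⌋ − ⌊43334/499⌋ = 87 − 86 = 1
n=95: ⌊(96·461)/499⌋ − ⌊(95·461)/499⌋ = ⌊44256/499⌋ − ⌊43795/499⌋ = 88 − 87 = 1
n=96: ⌊(97·461)/499⌋ − ⌊(96·461)/499⌋ = ⌊44717/499⌋ − ⌊44256/499⌋ = 89 − 88 = 1
n=97: ⌊(98·461)/499⌋ − ⌊(97·461)/499⌋ = ⌊45178/499⌋ − ⌊44717/499⌋ = 90 − 89 = 1
n=98: ⌊(99·461)/499⌋ − ⌊(98·461)/499⌋ = ⌊45639/499⌋ − ⌊45178/499⌋ = 91 − 90 = 1
n=99: ⌊(100·461)/499⌋ − ⌊(99·461)/499⌋ = ⌊46100/499⌋ − ⌊45639/499⌋ = 92 − 91 = 1
n=100: ⌊(101·461)/499⌋ − ⌊(100·461)/499⌋ = ⌊46561/499⌋ − ⌊46100/499⌋ = 93 − 92 = 1
n=101: ⌊(102·461)/499⌋ − ⌊(101·461)/499⌋ = ⌊47022/499⌋ − ⌊46561/499⌋ = 94 − 93 = 1
n=102: ⌊(103·461)/499⌋ − ⌊(102·461)/499⌋ = ⌊47483/499⌋ − ⌊47022/499⌋ = 95 − 94 = 1
n=103: ⌊(104·461)/499⌋ − ⌊(103·461)/499⌋ = ⌊47944/499⌋ − ⌊47483/499⌋ = 96 − 95 = 1
n=104: ⌊(105·461)/499⌋ − ⌊(104·461)/499⌋ = ⌊48405/499⌋ − ⌊47944/499⌋ = 97 − 96 = 1
n=105: ⌊(106·461)/499⌋ − ⌊(105·461)/499⌋ = ⌊48866/499⌋ − ⌊48405/499⌋ = 97 − 97 = 0
n=106: ⌊(107·461)/499⌋ − ⌊(106·461)/499⌋ = ⌊49327/499⌋ − ⌊48866/499⌋ = 98 − 97 = 1


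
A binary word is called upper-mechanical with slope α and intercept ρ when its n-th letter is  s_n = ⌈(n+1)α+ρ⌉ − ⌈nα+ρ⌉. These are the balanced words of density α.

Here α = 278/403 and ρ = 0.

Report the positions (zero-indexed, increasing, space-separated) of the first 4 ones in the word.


n=0: ⌈278/403⌉−⌈0/403⌉ = 1−0 = 1  ← one
n=1: ⌈556/403⌉−⌈278/403⌉ = 2−1 = 1  ← one
n=2: ⌈834/403⌉−⌈556/403⌉ = 3−2 = 1  ← one
n=3: ⌈1112/403⌉−⌈834/403⌉ = 3−3 = 0
n=4: ⌈1390/403⌉−⌈1112/403⌉ = 4−3 = 1  ← one
positions of the first 4 ones: 0 1 2 4

0 1 2 4


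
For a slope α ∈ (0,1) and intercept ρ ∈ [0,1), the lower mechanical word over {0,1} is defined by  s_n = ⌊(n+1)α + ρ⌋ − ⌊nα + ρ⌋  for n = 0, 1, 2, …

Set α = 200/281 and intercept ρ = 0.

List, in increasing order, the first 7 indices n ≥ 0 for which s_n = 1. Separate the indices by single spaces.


1 2 4 5 7 8 9

n=0: ⌊200/281⌋−⌊0/281⌋ = 0−0 = 0
n=1: ⌊400/281⌋−⌊200/281⌋ = 1−0 = 1  ← one
n=2: ⌊600/281⌋−⌊400/281⌋ = 2−1 = 1  ← one
n=3: ⌊800/281⌋−⌊600/281⌋ = 2−2 = 0
n=4: ⌊1000/281⌋−⌊800/281⌋ = 3−2 = 1  ← one
n=5: ⌊1200/281⌋−⌊1000/281⌋ = 4−3 = 1  ← one
n=6: ⌊1400/281⌋−⌊1200/281⌋ = 4−4 = 0
n=7: ⌊1600/281⌋−⌊1400/281⌋ = 5−4 = 1  ← one
n=8: ⌊1800/281⌋−⌊1600/281⌋ = 6−5 = 1  ← one
n=9: ⌊2000/281⌋−⌊1800/281⌋ = 7−6 = 1  ← one
positions of the first 7 ones: 1 2 4 5 7 8 9


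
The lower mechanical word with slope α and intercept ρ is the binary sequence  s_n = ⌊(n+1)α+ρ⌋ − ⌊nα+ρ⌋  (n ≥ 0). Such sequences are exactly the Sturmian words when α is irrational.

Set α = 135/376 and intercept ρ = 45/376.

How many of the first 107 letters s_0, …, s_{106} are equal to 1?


38

#1s = Σ_{n=0}^{106} s_n = Σ_{n=0}^{106} (⌊(n+1)α+ρ⌋ − ⌊nα+ρ⌋)
the sum telescopes: every ⌊nα+ρ⌋ with 0 < n < 107 appears once with + and once with −, leaving ⌊107α+ρ⌋ − ⌊0·α+ρ⌋
107α + ρ = (107·135 + 45) / 376 = 14490/376
ρ = 45/376
⌊14490/376⌋ = 38,  ⌊45/376⌋ = 0
#1s = 38 − 0 = 38


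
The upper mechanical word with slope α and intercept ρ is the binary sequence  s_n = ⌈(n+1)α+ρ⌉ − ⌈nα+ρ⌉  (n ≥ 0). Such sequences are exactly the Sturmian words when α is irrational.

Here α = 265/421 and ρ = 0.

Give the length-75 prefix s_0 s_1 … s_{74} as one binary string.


n=0: ⌈(1·265)/421⌉ − ⌈(0·265)/421⌉ = ⌈265/421⌉ − ⌈0/421⌉ = 1 − 0 = 1
n=1: ⌈(2·265)/421⌉ − ⌈(1·265)/421⌉ = ⌈530/421⌉ − ⌈265/421⌉ = 2 − 1 = 1
n=2: ⌈(3·265)/421⌉ − ⌈(2·265)/421⌉ = ⌈795/421⌉ − ⌈530/421⌉ = 2 − 2 = 0
n=3: ⌈(4·265)/421⌉ − ⌈(3·265)/421⌉ = ⌈1060/421⌉ − ⌈795/421⌉ = 3 − 2 = 1
n=4: ⌈(5·265)/421⌉ − ⌈(4·265)/421⌉ = ⌈1325/421⌉ − ⌈1060/421⌉ = 4 − 3 = 1
n=5: ⌈(6·265)/421⌉ − ⌈(5·265)/421⌉ = ⌈1590/421⌉ − ⌈1325/421⌉ = 4 − 4 = 0
n=6: ⌈(7·265)/421⌉ − ⌈(6·265)/421⌉ = ⌈1855/421⌉ − ⌈1590/421⌉ = 5 − 4 = 1
n=7: ⌈(8·265)/421⌉ − ⌈(7·265)/421⌉ = ⌈2120/421⌉ − ⌈1855/421⌉ = 6 − 5 = 1
n=8: ⌈(9·265)/421⌉ − ⌈(8·265)/421⌉ = ⌈2385/421⌉ − ⌈2120/421⌉ = 6 − 6 = 0
n=9: ⌈(10·265)/421⌉ − ⌈(9·265)/421⌉ = ⌈2650/421⌉ − ⌈2385/421⌉ = 7 − 6 = 1
n=10: ⌈(11·265)/421⌉ − ⌈(10·265)/421⌉ = ⌈2915/421⌉ − ⌈2650/421⌉ = 7 − 7 = 0
n=11: ⌈(12·265)/421⌉ − ⌈(11·265)/421⌉ = ⌈3180/421⌉ − ⌈2915/421⌉ = 8 − 7 = 1
n=12: ⌈(13·265)/421⌉ − ⌈(12·265)/421⌉ = ⌈3445/421⌉ − ⌈3180/421⌉ = 9 − 8 = 1
n=13: ⌈(14·265)/421⌉ − ⌈(13·265)/421⌉ = ⌈3710/421⌉ − ⌈3445/421⌉ = 9 − 9 = 0
n=14: ⌈(15·265)/421⌉ − ⌈(14·265)/421⌉ = ⌈3975/421⌉ − ⌈3710/421⌉ = 10 − 9 = 1
n=15: ⌈(16·265)/421⌉ − ⌈(15·265)/421⌉ = ⌈4240/421⌉ − ⌈3975/421⌉ = 11 − 10 = 1
n=16: ⌈(17·265)/421⌉ − ⌈(16·265)/421⌉ = ⌈4505/421⌉ − ⌈4240/421⌉ = 11 − 11 = 0
n=17: ⌈(18·265)/421⌉ − ⌈(17·265)/421⌉ = ⌈4770/421⌉ − ⌈4505/421⌉ = 12 − 11 = 1
n=18: ⌈(19·265)/421⌉ − ⌈(18·265)/421⌉ = ⌈5035/421⌉ − ⌈4770/421⌉ = 12 − 12 = 0
n=19: ⌈(20·265)/421⌉ − ⌈(19·265)/421⌉ = ⌈5300/421⌉ − ⌈5035/421⌉ = 13 − 12 = 1
n=20: ⌈(21·265)/421⌉ − ⌈(20·265)/421⌉ = ⌈5565/421⌉ − ⌈5300/421⌉ = 14 − 13 = 1
n=21: ⌈(22·265)/421⌉ − ⌈(21·265)/421⌉ = ⌈5830/421⌉ − ⌈5565/421⌉ = 14 − 14 = 0
n=22: ⌈(23·265)/421⌉ − ⌈(22·265)/421⌉ = ⌈6095/421⌉ − ⌈5830/421⌉ = 15 − 14 = 1
n=23: ⌈(24·265)/421⌉ − ⌈(23·265)/421⌉ = ⌈6360/421⌉ − ⌈6095/421⌉ = 16 − 15 = 1
n=24: ⌈(25·265)/421⌉ − ⌈(24·265)/421⌉ = ⌈6625/421⌉ − ⌈6360/421⌉ = 16 − 16 = 0
n=25: ⌈(26·265)/421⌉ − ⌈(25·265)/421⌉ = ⌈6890/421⌉ − ⌈6625/421⌉ = 17 − 16 = 1
n=26: ⌈(27·265)/421⌉ − ⌈(26·265)/421⌉ = ⌈7155/421⌉ − ⌈6890/421⌉ = 17 − 17 = 0
n=27: ⌈(28·265)/421⌉ − ⌈(27·265)/421⌉ = ⌈7420/421⌉ − ⌈7155/421⌉ = 18 − 17 = 1
n=28: ⌈(29·265)/421⌉ − ⌈(28·265)/421⌉ = ⌈7685/421⌉ − ⌈7420/421⌉ = 19 − 18 = 1
n=29: ⌈(30·265)/421⌉ − ⌈(29·265)/421⌉ = ⌈7950/421⌉ − ⌈7685/421⌉ = 19 − 19 = 0
n=30: ⌈(31·265)/421⌉ − ⌈(30·265)/421⌉ = ⌈8215/421⌉ − ⌈7950/421⌉ = 20 − 19 = 1
n=31: ⌈(32·265)/421⌉ − ⌈(31·265)/421⌉ = ⌈8480/421⌉ − ⌈8215/421⌉ = 21 − 20 = 1
n=32: ⌈(33·265)/421⌉ − ⌈(32·265)/421⌉ = ⌈8745/421⌉ − ⌈8480/421⌉ = 21 − 21 = 0
n=33: ⌈(34·265)/421⌉ − ⌈(33·265)/421⌉ = ⌈9010/421⌉ − ⌈8745/421⌉ = 22 − 21 = 1
n=34: ⌈(35·265)/421⌉ − ⌈(34·265)/421⌉ = ⌈9275/421⌉ − ⌈9010/421⌉ = 23 − 22 = 1
n=35: ⌈(36·265)/421⌉ − ⌈(35·265)/421⌉ = ⌈9540/421⌉ − ⌈9275/421⌉ = 23 − 23 = 0
n=36: ⌈(37·265)/421⌉ − ⌈(36·265)/421⌉ = ⌈9805/421⌉ − ⌈9540/421⌉ = 24 − 23 = 1
n=37: ⌈(38·265)/421⌉ − ⌈(37·265)/421⌉ = ⌈10070/421⌉ − ⌈9805/421⌉ = 24 − 24 = 0
n=38: ⌈(39·265)/421⌉ − ⌈(38·265)/421⌉ = ⌈10335/421⌉ − ⌈10070/421⌉ = 25 − 24 = 1
n=39: ⌈(40·265)/421⌉ − ⌈(39·265)/421⌉ = ⌈10600/421⌉ − ⌈10335/421⌉ = 26 − 25 = 1
n=40: ⌈(41·265)/421⌉ − ⌈(40·265)/421⌉ = ⌈10865/421⌉ − ⌈10600/421⌉ = 26 − 26 = 0
n=41: ⌈(42·265)/421⌉ − ⌈(41·265)/421⌉ = ⌈11130/421⌉ − ⌈10865/421⌉ = 27 − 26 = 1
n=42: ⌈(43·265)/421⌉ − ⌈(42·265)/421⌉ = ⌈11395/421⌉ − ⌈11130/421⌉ = 28 − 27 = 1
n=43: ⌈(44·265)/421⌉ − ⌈(43·265)/421⌉ = ⌈11660/421⌉ − ⌈11395/421⌉ = 28 − 28 = 0
n=44: ⌈(45·265)/421⌉ − ⌈(44·265)/421⌉ = ⌈11925/421⌉ − ⌈11660/421⌉ = 29 − 28 = 1
n=45: ⌈(46·265)/421⌉ − ⌈(45·265)/421⌉ = ⌈12190/421⌉ − ⌈11925/421⌉ = 29 − 29 = 0
n=46: ⌈(47·265)/421⌉ − ⌈(46·265)/421⌉ = ⌈12455/421⌉ − ⌈12190/421⌉ = 30 − 29 = 1
n=47: ⌈(48·265)/421⌉ − ⌈(47·265)/421⌉ = ⌈12720/421⌉ − ⌈12455/421⌉ = 31 − 30 = 1
n=48: ⌈(49·265)/421⌉ − ⌈(48·265)/421⌉ = ⌈12985/421⌉ − ⌈12720/421⌉ = 31 − 31 = 0
n=49: ⌈(50·265)/421⌉ − ⌈(49·265)/421⌉ = ⌈13250/421⌉ − ⌈12985/421⌉ = 32 − 31 = 1
n=50: ⌈(51·265)/421⌉ − ⌈(50·265)/421⌉ = ⌈13515/421⌉ − ⌈13250/421⌉ = 33 − 32 = 1
n=51: ⌈(52·265)/421⌉ − ⌈(51·265)/421⌉ = ⌈13780/421⌉ − ⌈13515/421⌉ = 33 − 33 = 0
n=52: ⌈(53·265)/421⌉ − ⌈(52·265)/421⌉ = ⌈14045/421⌉ − ⌈13780/421⌉ = 34 − 33 = 1
n=53: ⌈(54·265)/421⌉ − ⌈(53·265)/421⌉ = ⌈14310/421⌉ − ⌈14045/421⌉ = 34 − 34 = 0
n=54: ⌈(55·265)/421⌉ − ⌈(54·265)/421⌉ = ⌈14575/421⌉ − ⌈14310/421⌉ = 35 − 34 = 1
n=55: ⌈(56·265)/421⌉ − ⌈(55·265)/421⌉ = ⌈14840/421⌉ − ⌈14575/421⌉ = 36 − 35 = 1
n=56: ⌈(57·265)/421⌉ − ⌈(56·265)/421⌉ = ⌈15105/421⌉ − ⌈14840/421⌉ = 36 − 36 = 0
n=57: ⌈(58·265)/421⌉ − ⌈(57·265)/421⌉ = ⌈15370/421⌉ − ⌈15105/421⌉ = 37 − 36 = 1
n=58: ⌈(59·265)/421⌉ − ⌈(58·265)/421⌉ = ⌈15635/421⌉ − ⌈15370/421⌉ = 38 − 37 = 1
n=59: ⌈(60·265)/421⌉ − ⌈(59·265)/421⌉ = ⌈15900/421⌉ − ⌈15635/421⌉ = 38 − 38 = 0
n=60: ⌈(61·265)/421⌉ − ⌈(60·265)/421⌉ = ⌈16165/421⌉ − ⌈15900/421⌉ = 39 − 38 = 1
n=61: ⌈(62·265)/421⌉ − ⌈(61·265)/421⌉ = ⌈16430/421⌉ − ⌈16165/421⌉ = 40 − 39 = 1
n=62: ⌈(63·265)/421⌉ − ⌈(62·265)/421⌉ = ⌈16695/421⌉ − ⌈16430/421⌉ = 40 − 40 = 0
n=63: ⌈(64·265)/421⌉ − ⌈(63·265)/421⌉ = ⌈16960/421⌉ − ⌈16695/421⌉ = 41 − 40 = 1
n=64: ⌈(65·265)/421⌉ − ⌈(64·265)/421⌉ = ⌈17225/421⌉ − ⌈16960/421⌉ = 41 − 41 = 0
n=65: ⌈(66·265)/421⌉ − ⌈(65·265)/421⌉ = ⌈17490/421⌉ − ⌈17225/421⌉ = 42 − 41 = 1
n=66: ⌈(67·265)/421⌉ − ⌈(66·265)/421⌉ = ⌈17755/421⌉ − ⌈17490/421⌉ = 43 − 42 = 1
n=67: ⌈(68·265)/421⌉ − ⌈(67·265)/421⌉ = ⌈18020/421⌉ − ⌈17755/421⌉ = 43 − 43 = 0
n=68: ⌈(69·265)/421⌉ − ⌈(68·265)/421⌉ = ⌈18285/421⌉ − ⌈18020/421⌉ = 44 − 43 = 1
n=69: ⌈(70·265)/421⌉ − ⌈(69·265)/421⌉ = ⌈18550/421⌉ − ⌈18285/421⌉ = 45 − 44 = 1
n=70: ⌈(71·265)/421⌉ − ⌈(70·265)/421⌉ = ⌈18815/421⌉ − ⌈18550/421⌉ = 45 − 45 = 0
n=71: ⌈(72·265)/421⌉ − ⌈(71·265)/421⌉ = ⌈19080/421⌉ − ⌈18815/421⌉ = 46 − 45 = 1
n=72: ⌈(73·265)/421⌉ − ⌈(72·265)/421⌉ = ⌈19345/421⌉ − ⌈19080/421⌉ = 46 − 46 = 0
n=73: ⌈(74·265)/421⌉ − ⌈(73·265)/421⌉ = ⌈19610/421⌉ − ⌈19345/421⌉ = 47 − 46 = 1
n=74: ⌈(75·265)/421⌉ − ⌈(74·265)/421⌉ = ⌈19875/421⌉ − ⌈19610/421⌉ = 48 − 47 = 1

110110110101101101011011010110110110101101101011011010110110110101101101011


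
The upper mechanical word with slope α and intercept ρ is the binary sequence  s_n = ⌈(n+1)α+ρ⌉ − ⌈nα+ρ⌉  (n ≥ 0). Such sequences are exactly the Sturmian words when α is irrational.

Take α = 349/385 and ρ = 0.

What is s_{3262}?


(n+1)α + ρ = (3263·349) / 385 = 1138787/385
nα + ρ     = (3262·349) / 385 = 1138438/385
⌈1138787/385⌉ = 2958,  ⌈1138438/385⌉ = 2957
s_{3262} = 2958 − 2957 = 1

1


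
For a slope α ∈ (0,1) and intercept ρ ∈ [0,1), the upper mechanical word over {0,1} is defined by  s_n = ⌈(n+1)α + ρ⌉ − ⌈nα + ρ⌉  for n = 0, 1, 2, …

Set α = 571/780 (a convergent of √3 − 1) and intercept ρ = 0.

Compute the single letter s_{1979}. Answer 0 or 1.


1

(n+1)α + ρ = (1980·571) / 780 = 1130580/780
nα + ρ     = (1979·571) / 780 = 1130009/780
⌈1130580/780⌉ = 1450,  ⌈1130009/780⌉ = 1449
s_{1979} = 1450 − 1449 = 1


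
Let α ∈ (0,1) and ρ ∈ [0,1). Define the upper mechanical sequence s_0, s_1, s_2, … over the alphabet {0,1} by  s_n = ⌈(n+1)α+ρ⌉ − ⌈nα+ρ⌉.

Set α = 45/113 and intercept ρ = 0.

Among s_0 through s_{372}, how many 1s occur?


149

#1s = Σ_{n=0}^{372} s_n = Σ_{n=0}^{372} (⌈(n+1)α+ρ⌉ − ⌈nα+ρ⌉)
the sum telescopes: every ⌈nα+ρ⌉ with 0 < n < 373 appears once with + and once with −, leaving ⌈373α+ρ⌉ − ⌈0·α+ρ⌉
373α + ρ = (373·45) / 113 = 16785/113
ρ = 0/113
⌈16785/113⌉ = 149,  ⌈0/113⌉ = 0
#1s = 149 − 0 = 149


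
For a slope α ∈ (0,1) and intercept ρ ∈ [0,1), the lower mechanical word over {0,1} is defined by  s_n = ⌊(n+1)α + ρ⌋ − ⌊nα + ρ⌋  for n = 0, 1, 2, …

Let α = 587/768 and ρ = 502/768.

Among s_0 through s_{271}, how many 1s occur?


208

#1s = Σ_{n=0}^{271} s_n = Σ_{n=0}^{271} (⌊(n+1)α+ρ⌋ − ⌊nα+ρ⌋)
the sum telescopes: every ⌊nα+ρ⌋ with 0 < n < 272 appears once with + and once with −, leaving ⌊272α+ρ⌋ − ⌊0·α+ρ⌋
272α + ρ = (272·587 + 502) / 768 = 160166/768
ρ = 502/768
⌊160166/768⌋ = 208,  ⌊502/768⌋ = 0
#1s = 208 − 0 = 208


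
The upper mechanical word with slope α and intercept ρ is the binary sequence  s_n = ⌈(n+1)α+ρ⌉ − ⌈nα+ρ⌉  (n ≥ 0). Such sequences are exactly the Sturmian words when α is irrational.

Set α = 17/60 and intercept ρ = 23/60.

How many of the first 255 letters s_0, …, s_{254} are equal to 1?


#1s = Σ_{n=0}^{254} s_n = Σ_{n=0}^{254} (⌈(n+1)α+ρ⌉ − ⌈nα+ρ⌉)
the sum telescopes: every ⌈nα+ρ⌉ with 0 < n < 255 appears once with + and once with −, leaving ⌈255α+ρ⌉ − ⌈0·α+ρ⌉
255α + ρ = (255·17 + 23) / 60 = 4358/60
ρ = 23/60
⌈4358/60⌉ = 73,  ⌈23/60⌉ = 1
#1s = 73 − 1 = 72

72


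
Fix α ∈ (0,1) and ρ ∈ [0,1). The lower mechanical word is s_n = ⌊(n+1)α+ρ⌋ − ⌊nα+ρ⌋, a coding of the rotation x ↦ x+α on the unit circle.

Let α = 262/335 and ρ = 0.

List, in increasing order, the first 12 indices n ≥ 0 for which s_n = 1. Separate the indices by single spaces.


1 2 3 5 6 7 8 10 11 12 14 15

n=0: ⌊262/335⌋−⌊0/335⌋ = 0−0 = 0
n=1: ⌊524/335⌋−⌊262/335⌋ = 1−0 = 1  ← one
n=2: ⌊786/335⌋−⌊524/335⌋ = 2−1 = 1  ← one
n=3: ⌊1048/335⌋−⌊786/335⌋ = 3−2 = 1  ← one
n=4: ⌊1310/335⌋−⌊1048/335⌋ = 3−3 = 0
n=5: ⌊1572/335⌋−⌊1310/335⌋ = 4−3 = 1  ← one
n=6: ⌊1834/335⌋−⌊1572/335⌋ = 5−4 = 1  ← one
n=7: ⌊2096/335⌋−⌊1834/335⌋ = 6−5 = 1  ← one
n=8: ⌊2358/335⌋−⌊2096/335⌋ = 7−6 = 1  ← one
n=9: ⌊2620/335⌋−⌊2358/335⌋ = 7−7 = 0
n=10: ⌊2882/335⌋−⌊2620/335⌋ = 8−7 = 1  ← one
n=11: ⌊3144/335⌋−⌊2882/335⌋ = 9−8 = 1  ← one
n=12: ⌊3406/335⌋−⌊3144/335⌋ = 10−9 = 1  ← one
n=13: ⌊3668/335⌋−⌊3406/335⌋ = 10−10 = 0
n=14: ⌊3930/335⌋−⌊3668/335⌋ = 11−10 = 1  ← one
n=15: ⌊4192/335⌋−⌊3930/335⌋ = 12−11 = 1  ← one
positions of the first 12 ones: 1 2 3 5 6 7 8 10 11 12 14 15


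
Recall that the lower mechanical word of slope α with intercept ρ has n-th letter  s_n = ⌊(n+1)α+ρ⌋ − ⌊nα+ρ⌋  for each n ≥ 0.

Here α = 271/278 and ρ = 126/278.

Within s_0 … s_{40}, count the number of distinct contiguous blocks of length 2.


t_n = ⌊(n·271+126)/278⌋ for n = 0 … 41:
  n=0…9: ⌊126/278⌋=0 ⌊397/278⌋=1 ⌊668/278⌋=2 ⌊939/278⌋=3 ⌊1210/278⌋=4 ⌊1481/278⌋=5 ⌊1752/278⌋=6 ⌊2023/278⌋=7 ⌊2294/278⌋=8 ⌊2565/278⌋=9
  n=10…19: ⌊2836/278⌋=10 ⌊3107/278⌋=11 ⌊3378/278⌋=12 ⌊3649/278⌋=13 ⌊3920/278⌋=14 ⌊4191/278⌋=15 ⌊4462/278⌋=16 ⌊4733/278⌋=17 ⌊5004/278⌋=18 ⌊5275/278⌋=18
  n=20…29: ⌊5546/278⌋=19 ⌊5817/278⌋=20 ⌊6088/278⌋=21 ⌊6359/278⌋=22 ⌊6630/278⌋=23 ⌊6901/278⌋=24 ⌊7172/278⌋=25 ⌊7443/278⌋=26 ⌊7714/278⌋=27 ⌊7985/278⌋=28
  n=30…39: ⌊8256/278⌋=29 ⌊8527/278⌋=30 ⌊8798/278⌋=31 ⌊9069/278⌋=32 ⌊9340/278⌋=33 ⌊9611/278⌋=34 ⌊9882/278⌋=35 ⌊10153/278⌋=36 ⌊10424/278⌋=37 ⌊10695/278⌋=38
  n=40…41: ⌊10966/278⌋=39 ⌊11237/278⌋=40
s_n = t_(n+1) − t_n for n = 0 … 40 gives
prefix = 11111111111111111101111111111111111111111
slide a length-2 window over [0..1] … [39..40] (40 windows); first occurrence of each distinct factor:
  [  0..  1] 11
  [ 17.. 18] 10
  [ 18.. 19] 01
  (the other 37 windows repeat one of these)
distinct factors: {01, 10, 11}
count = 3  (Sturmian bound for length 2 is 3)

3
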